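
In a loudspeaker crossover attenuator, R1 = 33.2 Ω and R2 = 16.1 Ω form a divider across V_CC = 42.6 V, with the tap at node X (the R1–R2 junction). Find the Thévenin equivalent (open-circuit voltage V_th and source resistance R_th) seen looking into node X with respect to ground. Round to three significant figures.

Open-circuit (no load on X): V_th = V_CC · R2/(R1 + R2) = 42.6 × 16.1/(33.20 + 16.1) = 13.91 V.
Looking into X with the source shorted: R_th = R1·R2/(R1+R2) = 33.20 × 16.1/49.30 = 10.84 Ω.

V_th ≈ 13.9 V, R_th ≈ 10.8 Ω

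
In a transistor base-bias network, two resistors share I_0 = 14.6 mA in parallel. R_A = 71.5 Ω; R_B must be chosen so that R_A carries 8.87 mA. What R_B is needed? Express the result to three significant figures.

The fraction through R_A equals R_B/(R_A+R_B).
8.87/14.6 = R_B/(R_A + R_B) → R_B = R_A · (0.6075)/(1 − 0.6075) = 71.5 × 1.548 = 110.7 Ω.

R_B ≈ 111 Ω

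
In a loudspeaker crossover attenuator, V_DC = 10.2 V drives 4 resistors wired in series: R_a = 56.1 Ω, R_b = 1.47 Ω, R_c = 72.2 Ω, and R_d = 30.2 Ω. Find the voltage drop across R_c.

Total series resistance ΣR = 56.1 + 1.47 + 72.2 + 30.2 = 160.0 Ω.
Voltage divider: V = V_DC · (72.20 / 160.0) = 10.2 × 0.4513 = 4.604 V.

V ≈ 4.60 V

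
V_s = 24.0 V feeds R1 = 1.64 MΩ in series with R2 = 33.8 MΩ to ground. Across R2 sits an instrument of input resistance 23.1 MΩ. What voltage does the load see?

R2 ‖ R_L = (33.8 × 23.1)/(33.8 + 23.1) = 13.72 MΩ.
Voltage divider with the loaded lower leg: V_out = 24.0 × 13.72/(1.64 + 13.72) = 24.0 × 0.8932 = 21.44 V.
(Unloaded it would be 22.9 V; the load pulls it down.)

V_out ≈ 21.4 V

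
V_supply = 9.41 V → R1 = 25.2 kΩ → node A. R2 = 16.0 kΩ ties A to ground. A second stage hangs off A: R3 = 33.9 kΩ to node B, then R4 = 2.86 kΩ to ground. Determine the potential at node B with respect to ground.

V_B ≈ 0.225 V

Looking into the second stage from A: R3 + R4 = 36.76 kΩ appears in parallel with R2.
Effective lower resistance at A: R2 ‖ 36.76 = 11.15 kΩ.
V_A = 9.41 × 11.15/(25.2 + 11.15) = 2.886 V.
V_B = V_A × 0.07780 = 0.2245 V.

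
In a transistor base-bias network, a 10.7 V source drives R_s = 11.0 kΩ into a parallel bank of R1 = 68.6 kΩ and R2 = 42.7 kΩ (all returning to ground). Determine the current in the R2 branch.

Combine the parallel branches: R_p = (1/68.6 + 1/42.7)⁻¹ = 26.32 kΩ.
Node voltage V_A = V_s · R_p/(R_s + R_p) = 10.7 × 0.7052 = 7.546 V.
Branch current I = V_A/R2 = 7.546/42.7 = 0.1767 mA.

I ≈ 0.177 mA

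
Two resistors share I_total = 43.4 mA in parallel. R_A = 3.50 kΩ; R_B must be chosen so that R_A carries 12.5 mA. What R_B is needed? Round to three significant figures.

In a two-way split, I_A/I_total = R_B/(R_A + R_B).
With f = 0.2880, R_B = R_A · f/(1−f) = 3.50 × 0.4045 = 1.416 kΩ.

R_B ≈ 1.42 kΩ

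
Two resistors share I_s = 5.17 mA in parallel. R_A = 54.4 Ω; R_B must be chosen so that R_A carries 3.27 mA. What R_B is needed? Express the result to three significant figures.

The fraction through R_A equals R_B/(R_A+R_B).
3.27/5.17 = R_B/(R_A + R_B) → R_B = R_A · (0.6325)/(1 − 0.6325) = 54.4 × 1.721 = 93.63 Ω.

R_B ≈ 93.6 Ω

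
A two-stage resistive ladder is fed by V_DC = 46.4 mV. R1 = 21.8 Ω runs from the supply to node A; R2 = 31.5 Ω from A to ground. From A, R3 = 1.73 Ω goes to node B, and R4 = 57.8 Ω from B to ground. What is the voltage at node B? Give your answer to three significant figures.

The second stage (R3 + R4 = 59.53 Ω) loads node A in parallel with R2.
R2 ‖ (R3+R4) = 20.60 Ω.
So V_A = 46.4 × 0.4858 = 22.54 mV.
Then the unloaded second divider: V_B = V_A × R4/(R3+R4) = 22.54 × 0.9709 = 21.89 mV.

V_B ≈ 21.9 mV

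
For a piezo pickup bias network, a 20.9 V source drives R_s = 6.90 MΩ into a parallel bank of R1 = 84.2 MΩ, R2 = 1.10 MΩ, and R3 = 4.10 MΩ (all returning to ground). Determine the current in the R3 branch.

Parallel bank: R_p = 1/(1/84.2 + 1/1.10 + 1/4.10) = 0.8585 MΩ.
V_A by voltage divider: V_A = 20.9 × 0.8585/(6.90 + 0.8585) = 2.313 V.
I(R3) = V_A / R3 = 2.313/4.10 = 0.5640 µA.

I ≈ 0.564 µA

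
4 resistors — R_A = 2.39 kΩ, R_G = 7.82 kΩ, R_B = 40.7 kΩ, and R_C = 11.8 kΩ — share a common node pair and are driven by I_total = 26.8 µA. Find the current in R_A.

Conductances: ΣG = 1/2.39 + 1/7.82 + 1/40.7 + 1/11.8 = 0.6556 (1/kΩ).
R_A takes the fraction G_k/ΣG = 0.4184/0.6556 = 0.6382, so I = 26.8 × 0.6382 = 17.10 µA.

I ≈ 17.1 µA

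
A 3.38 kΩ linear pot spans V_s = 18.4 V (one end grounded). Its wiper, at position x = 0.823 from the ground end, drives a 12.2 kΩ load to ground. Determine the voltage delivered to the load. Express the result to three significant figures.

V_out ≈ 14.6 V

Lower segment x·R_p = 2.782 kΩ; upper segment (1−x)·R_p = 0.5983 kΩ.
R_L loads the lower segment: effective lower R = 2.265 kΩ.
Then V_out = V_s · 2.265/(0.5983 + 2.265) = 14.56 V.
(Unloaded: V_out = x·V_s = 15.1 V.)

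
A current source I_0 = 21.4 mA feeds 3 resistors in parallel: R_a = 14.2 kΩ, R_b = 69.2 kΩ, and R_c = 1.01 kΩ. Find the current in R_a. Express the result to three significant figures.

I ≈ 1.40 mA

Total conductance ΣG = 1/14.2 + 1/69.2 + 1/1.01 = 1.075 (units of 1/kΩ).
By the current-divider rule, I = I_0 · G_k/ΣG = 21.4 × 0.06551 = 1.402 mA.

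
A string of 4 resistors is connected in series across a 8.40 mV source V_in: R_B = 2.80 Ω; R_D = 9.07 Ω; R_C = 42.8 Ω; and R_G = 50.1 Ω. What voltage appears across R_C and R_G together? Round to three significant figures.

V ≈ 7.45 mV

Series total: ΣR = 2.80 + 9.07 + 42.8 + 50.1 = 104.8 Ω.
R_{R_C..R_G} = 42.8 + 50.1 = 92.90 Ω.
By the voltage-divider rule, V = 8.40 × 92.90/104.8 = 7.448 mV.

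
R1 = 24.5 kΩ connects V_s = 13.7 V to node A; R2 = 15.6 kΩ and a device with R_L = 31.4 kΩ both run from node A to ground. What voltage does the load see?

V_out ≈ 4.09 V

First combine the lower leg with the load: R2 ‖ R_L = 10.42 kΩ.
Voltage divider with the loaded lower leg: V_out = 13.7 × 10.42/(24.5 + 10.42) = 13.7 × 0.2984 = 4.089 V.
(Unloaded it would be 5.33 V; the load pulls it down.)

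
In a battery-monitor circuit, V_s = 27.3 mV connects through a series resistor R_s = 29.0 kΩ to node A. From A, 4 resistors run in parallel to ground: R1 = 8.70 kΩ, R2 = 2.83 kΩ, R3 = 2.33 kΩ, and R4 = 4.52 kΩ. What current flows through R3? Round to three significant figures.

Combine the parallel branches: R_p = (1/8.70 + 1/2.83 + 1/2.33 + 1/4.52)⁻¹ = 0.8939 kΩ.
V_A = 27.3 × 0.8939/29.89 = 0.8163 mV.
I(R3) = V_A / R3 = 0.8163/2.33 = 0.3503 µA.

I ≈ 0.350 µA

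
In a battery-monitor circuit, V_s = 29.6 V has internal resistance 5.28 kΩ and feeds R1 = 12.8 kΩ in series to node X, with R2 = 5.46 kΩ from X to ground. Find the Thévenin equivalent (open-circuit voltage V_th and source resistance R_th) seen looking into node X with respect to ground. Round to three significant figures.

R1' = 5.28 + 12.8 = 18.08 kΩ (source resistance + R1).
V_th is the unloaded tap voltage: V_s · R2/(R1'+R2) = 29.6 × 0.2319 = 6.866 V.
With V_s suppressed (replaced by a short), R_th = R1' ‖ R2 = (18.08 × 5.46)/(18.08 + 5.46) = 4.194 kΩ.

V_th ≈ 6.87 V, R_th ≈ 4.19 kΩ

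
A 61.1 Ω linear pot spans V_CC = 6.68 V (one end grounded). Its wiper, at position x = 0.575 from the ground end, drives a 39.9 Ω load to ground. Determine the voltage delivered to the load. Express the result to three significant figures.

V_out ≈ 2.80 V

Split the track: R_lower = x·R_p = 35.13 Ω, R_upper = (1−x)·R_p = 25.97 Ω.
R_L loads the lower segment: effective lower R = 18.68 Ω.
V_out = 6.68 × 18.68/(25.97 + 18.68) = 2.795 V.
(Unloaded: V_out = x·V_CC = 3.84 V.)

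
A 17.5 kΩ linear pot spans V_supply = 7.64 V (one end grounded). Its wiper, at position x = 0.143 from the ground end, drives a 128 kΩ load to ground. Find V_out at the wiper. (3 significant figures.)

Split the track: R_lower = x·R_p = 2.502 kΩ, R_upper = (1−x)·R_p = 15.00 kΩ.
Lower segment in parallel with the load: 2.502 ‖ 128 = 2.455 kΩ.
Then V_out = V_supply · 2.455/(15.00 + 2.455) = 1.075 V.
(Unloaded: V_out = x·V_supply = 1.09 V.)

V_out ≈ 1.07 V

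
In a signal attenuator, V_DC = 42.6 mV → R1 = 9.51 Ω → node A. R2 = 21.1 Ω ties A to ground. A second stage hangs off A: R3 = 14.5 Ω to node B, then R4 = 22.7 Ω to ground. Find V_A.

V_A ≈ 25.0 mV

Node A sees R2 in parallel with the series input of stage 2, R3 + R4 = 37.20 Ω.
Effective lower resistance at A: R2 ‖ 37.20 = 13.46 Ω.
So V_A = 42.6 × 0.5860 = 24.97 mV.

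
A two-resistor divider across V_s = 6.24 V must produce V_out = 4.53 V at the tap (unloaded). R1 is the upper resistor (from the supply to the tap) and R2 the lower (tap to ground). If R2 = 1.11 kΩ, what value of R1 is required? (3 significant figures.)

R1 ≈ 0.419 kΩ

Required fraction k = V_out/V_s = 0.7260.
Rearranging, R1 = R2·(1−k)/k = 1.11 × 0.3775 = 0.4190 kΩ.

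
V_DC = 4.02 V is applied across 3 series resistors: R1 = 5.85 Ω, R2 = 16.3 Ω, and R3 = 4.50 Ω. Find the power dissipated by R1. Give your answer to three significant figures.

P ≈ 0.133 W

The common current is I = 4.02/26.65 = 0.1508 A.
P(R1) = I²·R1 = (0.1508)² × 5.85 = 0.1331 W.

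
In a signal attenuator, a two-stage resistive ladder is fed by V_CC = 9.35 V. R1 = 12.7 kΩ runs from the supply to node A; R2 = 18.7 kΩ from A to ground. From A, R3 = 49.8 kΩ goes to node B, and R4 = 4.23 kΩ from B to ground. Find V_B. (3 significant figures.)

V_B ≈ 0.382 V

Looking into the second stage from A: R3 + R4 = 54.03 kΩ appears in parallel with R2.
R2 ‖ (R3+R4) = 13.89 kΩ.
V_A = 9.35 × 13.89/(12.7 + 13.89) = 4.885 V.
Then the unloaded second divider: V_B = V_A × R4/(R3+R4) = 4.885 × 0.07829 = 0.3824 V.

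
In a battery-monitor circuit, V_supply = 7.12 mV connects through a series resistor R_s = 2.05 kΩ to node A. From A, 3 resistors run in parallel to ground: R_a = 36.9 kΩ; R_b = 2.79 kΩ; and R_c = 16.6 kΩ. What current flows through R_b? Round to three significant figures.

Parallel bank: R_p = 1/(1/36.9 + 1/2.79 + 1/16.6) = 2.243 kΩ.
V_A = 7.12 × 2.243/4.293 = 3.720 mV.
I(R_b) = V_A / R_b = 3.720/2.79 = 1.333 µA.

I ≈ 1.33 µA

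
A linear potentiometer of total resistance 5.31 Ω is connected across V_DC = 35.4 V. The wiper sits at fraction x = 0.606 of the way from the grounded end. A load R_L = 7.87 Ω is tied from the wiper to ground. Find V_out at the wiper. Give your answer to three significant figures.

The pot divides into 2.092 Ω above the wiper and 3.218 Ω below.
R_L loads the lower segment: effective lower R = 2.284 Ω.
V_out = 35.4 × 2.284/(2.092 + 2.284) = 18.48 V.

V_out ≈ 18.5 V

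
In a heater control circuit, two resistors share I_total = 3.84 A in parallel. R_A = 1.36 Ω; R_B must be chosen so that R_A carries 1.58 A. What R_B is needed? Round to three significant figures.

R_B ≈ 0.951 Ω

In a two-way split, I_A/I_total = R_B/(R_A + R_B).
1.58/3.84 = R_B/(R_A + R_B) → R_B = R_A · (0.4115)/(1 − 0.4115) = 1.36 × 0.6991 = 0.9508 Ω.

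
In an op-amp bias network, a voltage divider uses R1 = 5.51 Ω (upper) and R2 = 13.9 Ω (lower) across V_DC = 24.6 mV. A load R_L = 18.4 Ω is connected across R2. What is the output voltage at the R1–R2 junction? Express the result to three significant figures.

The load sits in parallel with R2, giving an effective lower resistance R2' = R2·R_L/(R2+R_L) = 7.918 Ω.
Then V_out = V_DC · R2'/(R1 + R2') = 24.6 × 7.918/13.43 = 14.51 mV.

V_out ≈ 14.5 mV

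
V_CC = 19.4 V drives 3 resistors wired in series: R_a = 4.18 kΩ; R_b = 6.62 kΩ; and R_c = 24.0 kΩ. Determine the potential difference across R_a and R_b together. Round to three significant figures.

ΣR = 4.18 + 6.62 + 24.0 = 34.80 kΩ.
R_{R_a..R_b} = 4.18 + 6.62 = 10.80 kΩ.
V = V_CC · R/ΣR = 19.4 × 0.3103 = 6.021 V.

V ≈ 6.02 V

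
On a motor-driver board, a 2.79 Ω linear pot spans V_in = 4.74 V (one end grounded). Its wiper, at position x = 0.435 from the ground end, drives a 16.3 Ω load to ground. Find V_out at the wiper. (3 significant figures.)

Split the track: R_lower = x·R_p = 1.214 Ω, R_upper = (1−x)·R_p = 1.576 Ω.
R_L loads the lower segment: effective lower R = 1.130 Ω.
Then V_out = V_in · 1.130/(1.576 + 1.130) = 1.979 V.

V_out ≈ 1.98 V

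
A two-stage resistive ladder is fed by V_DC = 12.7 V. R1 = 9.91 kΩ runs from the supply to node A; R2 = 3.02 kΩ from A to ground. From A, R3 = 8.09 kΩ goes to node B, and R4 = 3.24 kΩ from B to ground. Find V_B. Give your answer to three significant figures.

The second stage (R3 + R4 = 11.33 kΩ) loads node A in parallel with R2.
Effective lower resistance at A: R2 ‖ 11.33 = 2.384 kΩ.
V_A = 12.7 × 2.384/(9.91 + 2.384) = 2.463 V.
V_B = V_A × 0.2860 = 0.7044 V.

V_B ≈ 0.704 V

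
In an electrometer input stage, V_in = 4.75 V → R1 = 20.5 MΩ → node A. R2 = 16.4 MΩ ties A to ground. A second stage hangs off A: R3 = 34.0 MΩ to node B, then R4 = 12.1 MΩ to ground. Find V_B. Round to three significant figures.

V_B ≈ 0.463 V

Looking into the second stage from A: R3 + R4 = 46.10 MΩ appears in parallel with R2.
R2 ‖ (R3+R4) = 12.10 MΩ.
First divider: V_A = V_in · 12.10/(20.5 + 12.10) = 1.763 V.
Stage 2 is unloaded, so V_B = V_A · R4/(R3+R4) = 1.763 × 12.1/46.10 = 0.4627 V.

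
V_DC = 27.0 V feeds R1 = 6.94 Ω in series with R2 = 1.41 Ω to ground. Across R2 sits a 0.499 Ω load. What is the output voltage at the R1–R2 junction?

V_out ≈ 1.36 V

R2 ‖ R_L = (1.41 × 0.499)/(1.41 + 0.499) = 0.3686 Ω.
Now apply the divider: V_out = 27.0 × 0.05043 = 1.362 V.
(Unloaded it would be 4.56 V; the load pulls it down.)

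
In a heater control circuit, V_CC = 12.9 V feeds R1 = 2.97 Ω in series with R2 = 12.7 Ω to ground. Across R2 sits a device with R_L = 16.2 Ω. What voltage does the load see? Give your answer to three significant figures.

The load sits in parallel with R2, giving an effective lower resistance R2' = R2·R_L/(R2+R_L) = 7.119 Ω.
Now apply the divider: V_out = 12.9 × 0.7056 = 9.103 V.
(Unloaded it would be 10.5 V; the load pulls it down.)

V_out ≈ 9.10 V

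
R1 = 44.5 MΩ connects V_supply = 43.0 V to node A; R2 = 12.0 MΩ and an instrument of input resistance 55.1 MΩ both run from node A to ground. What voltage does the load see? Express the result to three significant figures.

V_out ≈ 7.80 V

The load sits in parallel with R2, giving an effective lower resistance R2' = R2·R_L/(R2+R_L) = 9.854 MΩ.
Now apply the divider: V_out = 43.0 × 0.1813 = 7.796 V.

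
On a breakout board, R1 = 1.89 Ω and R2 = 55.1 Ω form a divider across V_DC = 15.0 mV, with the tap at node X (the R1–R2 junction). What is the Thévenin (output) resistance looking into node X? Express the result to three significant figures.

R_th ≈ 1.83 Ω

Looking into X with the source shorted: R_th = R1·R2/(R1+R2) = 1.890 × 55.1/56.99 = 1.827 Ω.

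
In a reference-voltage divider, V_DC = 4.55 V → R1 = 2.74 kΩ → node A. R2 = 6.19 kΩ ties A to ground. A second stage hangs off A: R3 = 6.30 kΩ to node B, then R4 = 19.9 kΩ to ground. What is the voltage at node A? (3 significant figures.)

V_A ≈ 2.94 V

Node A sees R2 in parallel with the series input of stage 2, R3 + R4 = 26.20 kΩ.
R2 ‖ (R3+R4) = 5.007 kΩ.
First divider: V_A = V_DC · 5.007/(2.74 + 5.007) = 2.941 V.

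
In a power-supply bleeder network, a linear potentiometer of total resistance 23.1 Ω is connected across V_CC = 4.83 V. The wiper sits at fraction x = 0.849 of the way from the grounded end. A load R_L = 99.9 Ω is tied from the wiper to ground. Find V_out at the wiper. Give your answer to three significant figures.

Split the track: R_lower = x·R_p = 19.61 Ω, R_upper = (1−x)·R_p = 3.488 Ω.
Lower segment in parallel with the load: 19.61 ‖ 99.9 = 16.39 Ω.
V_out = 4.83 × 16.39/(3.488 + 16.39) = 3.983 V.

V_out ≈ 3.98 V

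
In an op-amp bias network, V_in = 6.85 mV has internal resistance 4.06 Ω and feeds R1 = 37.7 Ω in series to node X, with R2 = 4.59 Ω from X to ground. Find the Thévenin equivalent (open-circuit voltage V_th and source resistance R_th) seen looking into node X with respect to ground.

R1' = 4.06 + 37.7 = 41.76 Ω (source resistance + R1).
V_th is the unloaded tap voltage: V_in · R2/(R1'+R2) = 6.85 × 0.09903 = 0.6783 mV.
With V_in suppressed (replaced by a short), R_th = R1' ‖ R2 = (41.76 × 4.59)/(41.76 + 4.59) = 4.135 Ω.

V_th ≈ 0.678 mV, R_th ≈ 4.14 Ω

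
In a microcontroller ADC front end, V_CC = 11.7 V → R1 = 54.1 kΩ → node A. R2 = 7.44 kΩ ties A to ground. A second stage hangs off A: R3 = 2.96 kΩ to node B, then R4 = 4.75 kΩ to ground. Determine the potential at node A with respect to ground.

V_A ≈ 0.765 V

Looking into the second stage from A: R3 + R4 = 7.710 kΩ appears in parallel with R2.
Effective lower resistance at A: R2 ‖ 7.710 = 3.786 kΩ.
First divider: V_A = V_CC · 3.786/(54.1 + 3.786) = 0.7653 V.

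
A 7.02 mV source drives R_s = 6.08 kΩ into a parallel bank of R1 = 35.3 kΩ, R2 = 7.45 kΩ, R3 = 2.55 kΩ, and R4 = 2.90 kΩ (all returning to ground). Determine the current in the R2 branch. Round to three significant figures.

I ≈ 0.146 µA

Parallel bank: R_p = 1/(1/35.3 + 1/7.45 + 1/2.55 + 1/2.90) = 1.112 kΩ.
Node voltage V_A = V_CC · R_p/(R_s + R_p) = 7.02 × 0.1546 = 1.085 mV.
I(R2) = V_A / R2 = 1.085/7.45 = 0.1457 µA.
(Check via current divider: I_total = 0.9761 µA; share G_k/ΣG = 0.1492 → same result.)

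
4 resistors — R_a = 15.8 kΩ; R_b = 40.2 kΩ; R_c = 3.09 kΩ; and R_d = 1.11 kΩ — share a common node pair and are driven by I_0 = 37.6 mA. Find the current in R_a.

I ≈ 1.81 mA

ΣG = 1/15.8 + 1/40.2 + 1/3.09 + 1/1.11 = 1.313.
R_a takes the fraction G_k/ΣG = 0.06329/1.313 = 0.04821, so I = 37.6 × 0.04821 = 1.813 mA.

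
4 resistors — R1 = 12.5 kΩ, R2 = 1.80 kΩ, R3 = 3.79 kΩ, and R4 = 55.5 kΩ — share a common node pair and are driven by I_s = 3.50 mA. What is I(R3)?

I ≈ 1.01 mA

Conductances: ΣG = 1/12.5 + 1/1.80 + 1/3.79 + 1/55.5 = 0.9174 (1/kΩ).
R3 takes the fraction G_k/ΣG = 0.2639/0.9174 = 0.2876, so I = 3.50 × 0.2876 = 1.007 mA.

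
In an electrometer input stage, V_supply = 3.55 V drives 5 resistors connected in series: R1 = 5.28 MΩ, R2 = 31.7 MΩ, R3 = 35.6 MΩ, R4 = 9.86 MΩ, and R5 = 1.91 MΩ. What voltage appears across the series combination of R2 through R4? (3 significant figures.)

V ≈ 3.25 V

Total series resistance ΣR = 5.28 + 31.7 + 35.6 + 9.86 + 1.91 = 84.35 MΩ.
R_{R2..R4} = 31.7 + 35.6 + 9.86 = 77.16 MΩ.
By the voltage-divider rule, V = 3.55 × 77.16/84.35 = 3.247 V.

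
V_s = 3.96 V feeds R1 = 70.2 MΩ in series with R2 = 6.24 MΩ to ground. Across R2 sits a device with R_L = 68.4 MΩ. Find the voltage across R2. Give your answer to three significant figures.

V_out ≈ 0.298 V

First combine the lower leg with the load: R2 ‖ R_L = 5.718 MΩ.
Now apply the divider: V_out = 3.96 × 0.07532 = 0.2983 V.
(Unloaded it would be 0.323 V; the load pulls it down.)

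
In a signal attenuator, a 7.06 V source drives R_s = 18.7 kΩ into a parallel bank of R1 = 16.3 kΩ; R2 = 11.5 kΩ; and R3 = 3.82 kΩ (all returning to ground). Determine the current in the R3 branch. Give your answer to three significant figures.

I ≈ 0.213 mA

Parallel bank: R_p = 1/(1/16.3 + 1/11.5 + 1/3.82) = 2.439 kΩ.
V_A by voltage divider: V_A = 7.06 × 2.439/(18.7 + 2.439) = 0.8144 V.
I(R3) = V_A / R3 = 0.8144/3.82 = 0.2132 mA.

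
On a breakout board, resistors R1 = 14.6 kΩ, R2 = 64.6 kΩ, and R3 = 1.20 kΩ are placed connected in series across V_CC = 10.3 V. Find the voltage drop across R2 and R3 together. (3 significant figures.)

Series total: ΣR = 14.6 + 64.6 + 1.20 = 80.40 kΩ.
R_{R2..R3} = 64.6 + 1.20 = 65.80 kΩ.
By the voltage-divider rule, V = 10.3 × 65.80/80.40 = 8.430 V.

V ≈ 8.43 V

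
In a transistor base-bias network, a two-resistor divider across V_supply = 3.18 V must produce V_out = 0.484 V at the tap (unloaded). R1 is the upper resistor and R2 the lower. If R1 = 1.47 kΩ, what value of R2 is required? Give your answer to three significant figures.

The divider ratio is R2/(R1+R2) = 0.484/3.18 = 0.1522.
Rearranging, R2 = R1·k/(1−k) = 1.47 × 0.1795 = 0.2639 kΩ.

R2 ≈ 0.264 kΩ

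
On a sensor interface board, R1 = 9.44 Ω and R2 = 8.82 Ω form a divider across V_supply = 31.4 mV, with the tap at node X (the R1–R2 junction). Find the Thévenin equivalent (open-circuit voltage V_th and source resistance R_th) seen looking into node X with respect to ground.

V_th ≈ 15.2 mV, R_th ≈ 4.56 Ω

V_th is the unloaded tap voltage: V_supply · R2/(R1+R2) = 31.4 × 0.4830 = 15.17 mV.
Looking into X with the source shorted: R_th = R1·R2/(R1+R2) = 9.440 × 8.82/18.26 = 4.560 Ω.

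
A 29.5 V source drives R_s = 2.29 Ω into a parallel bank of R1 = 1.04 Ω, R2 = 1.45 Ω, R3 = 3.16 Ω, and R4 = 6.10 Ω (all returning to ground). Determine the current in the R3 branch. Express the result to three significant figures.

I ≈ 1.59 A

Combine the parallel branches: R_p = (1/1.04 + 1/1.45 + 1/3.16 + 1/6.10)⁻¹ = 0.4691 Ω.
V_A = 29.5 × 0.4691/2.759 = 5.016 V.
I(R3) = V_A / R3 = 5.016/3.16 = 1.587 A.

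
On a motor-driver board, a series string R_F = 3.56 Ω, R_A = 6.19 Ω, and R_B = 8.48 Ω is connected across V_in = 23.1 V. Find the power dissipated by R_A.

The common current is I = 23.1/18.23 = 1.267 A.
V(R_A) = I·R = 7.844 V; P = V·I = 7.844 × 1.267 = 9.939 W.

P ≈ 9.94 W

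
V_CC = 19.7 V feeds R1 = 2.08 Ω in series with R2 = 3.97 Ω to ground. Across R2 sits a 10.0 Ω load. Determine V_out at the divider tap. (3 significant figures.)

V_out ≈ 11.4 V

R2 ‖ R_L = (3.97 × 10.0)/(3.97 + 10.0) = 2.842 Ω.
Then V_out = V_CC · R2'/(R1 + R2') = 19.7 × 2.842/4.922 = 11.37 V.
(Unloaded it would be 12.9 V; the load pulls it down.)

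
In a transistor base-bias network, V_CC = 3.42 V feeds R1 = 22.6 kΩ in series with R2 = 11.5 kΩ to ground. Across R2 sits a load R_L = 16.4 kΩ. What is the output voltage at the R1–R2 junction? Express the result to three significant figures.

V_out ≈ 0.787 V

The load sits in parallel with R2, giving an effective lower resistance R2' = R2·R_L/(R2+R_L) = 6.760 kΩ.
Voltage divider with the loaded lower leg: V_out = 3.42 × 6.760/(22.6 + 6.760) = 3.42 × 0.2302 = 0.7874 V.
(Unloaded it would be 1.15 V; the load pulls it down.)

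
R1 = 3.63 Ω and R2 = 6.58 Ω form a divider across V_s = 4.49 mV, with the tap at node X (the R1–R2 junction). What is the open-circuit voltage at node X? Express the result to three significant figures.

V_th ≈ 2.89 mV

Open-circuit (no load on X): V_th = V_s · R2/(R1 + R2) = 4.49 × 6.58/(3.630 + 6.58) = 2.894 mV.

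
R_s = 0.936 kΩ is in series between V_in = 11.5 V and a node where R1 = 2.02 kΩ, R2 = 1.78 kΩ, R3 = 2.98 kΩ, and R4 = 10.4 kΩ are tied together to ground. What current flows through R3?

Combine the parallel branches: R_p = (1/2.02 + 1/1.78 + 1/2.98 + 1/10.4)⁻¹ = 0.6718 kΩ.
V_A by voltage divider: V_A = 11.5 × 0.6718/(0.936 + 0.6718) = 4.805 V.
I(R3) = V_A / R3 = 4.805/2.98 = 1.612 mA.
(Equivalently: I_total = 7.153 mA, then current-divider fraction G_k/ΣG = 0.2254.)

I ≈ 1.61 mA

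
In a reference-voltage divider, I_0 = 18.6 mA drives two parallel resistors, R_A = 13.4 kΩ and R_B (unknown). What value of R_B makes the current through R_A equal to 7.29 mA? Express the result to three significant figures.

R_B ≈ 8.64 kΩ

Two-branch current divider: I_A = I_0 · R_B/(R_A + R_B).
7.29/18.6 = R_B/(R_A + R_B) → R_B = R_A · (0.3919)/(1 − 0.3919) = 13.4 × 0.6446 = 8.637 kΩ.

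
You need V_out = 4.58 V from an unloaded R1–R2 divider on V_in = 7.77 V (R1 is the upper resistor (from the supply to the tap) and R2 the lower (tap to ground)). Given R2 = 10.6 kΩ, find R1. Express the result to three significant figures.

R1 ≈ 7.38 kΩ

V_out/V_in = R2/(R1+R2) = 0.5894.
R1 = R2·(1/k − 1) = 10.6 × 0.6965 = 7.383 kΩ.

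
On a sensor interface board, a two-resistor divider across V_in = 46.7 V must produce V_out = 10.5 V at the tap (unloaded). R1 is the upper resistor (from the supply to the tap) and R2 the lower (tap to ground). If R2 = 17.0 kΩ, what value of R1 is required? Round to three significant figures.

R1 ≈ 58.6 kΩ

V_out/V_in = R2/(R1+R2) = 0.2248.
Rearranging, R1 = R2·(1−k)/k = 17.0 × 3.448 = 58.61 kΩ.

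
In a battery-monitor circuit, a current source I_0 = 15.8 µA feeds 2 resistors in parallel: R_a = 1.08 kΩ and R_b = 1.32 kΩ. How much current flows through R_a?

I ≈ 8.69 µA

Two-branch current divider: I_k = I_0 · R_other/(R_1 + R_2).
I(R_a) = 15.8 × 1.32/(1.08 + 1.32) = 15.8 × 0.5500 = 8.690 µA.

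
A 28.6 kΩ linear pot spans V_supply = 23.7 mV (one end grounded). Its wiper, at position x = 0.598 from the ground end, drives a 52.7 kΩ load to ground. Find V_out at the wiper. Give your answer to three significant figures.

Lower segment x·R_p = 17.10 kΩ; upper segment (1−x)·R_p = 11.50 kΩ.
Lower segment in parallel with the load: 17.10 ‖ 52.7 = 12.91 kΩ.
Then V_out = V_supply · 12.91/(11.50 + 12.91) = 12.54 mV.

V_out ≈ 12.5 mV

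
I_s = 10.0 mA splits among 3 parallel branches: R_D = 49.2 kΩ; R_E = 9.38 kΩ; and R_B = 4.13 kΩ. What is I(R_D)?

I ≈ 0.551 mA

Total conductance ΣG = 1/49.2 + 1/9.38 + 1/4.13 = 0.3691 (units of 1/kΩ).
Current divider: I(R_D) = I_s · G_k/ΣG = 10.0 × (0.02033/0.3691) = 10.0 × 0.05507 = 0.5507 mA.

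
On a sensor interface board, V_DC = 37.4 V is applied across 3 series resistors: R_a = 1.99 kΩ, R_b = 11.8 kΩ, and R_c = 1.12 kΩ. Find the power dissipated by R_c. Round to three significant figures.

P ≈ 7.05 mW

ΣR = 14.91 kΩ → I = 37.4/14.91 = 2.508 mA.
P(R_c) = I²·R_c = (2.508)² × 1.12 = 7.047 mW.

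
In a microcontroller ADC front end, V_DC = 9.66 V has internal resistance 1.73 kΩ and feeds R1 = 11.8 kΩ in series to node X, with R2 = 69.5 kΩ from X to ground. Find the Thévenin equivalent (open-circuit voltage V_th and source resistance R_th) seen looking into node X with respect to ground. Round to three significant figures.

V_th ≈ 8.09 V, R_th ≈ 11.3 kΩ

R1' = 1.73 + 11.8 = 13.53 kΩ (source resistance + R1).
Open-circuit (no load on X): V_th = V_DC · R2/(R1' + R2) = 9.66 × 69.5/(13.53 + 69.5) = 8.086 V.
Looking into X with the source shorted: R_th = R1'·R2/(R1'+R2) = 13.53 × 69.5/83.03 = 11.33 kΩ.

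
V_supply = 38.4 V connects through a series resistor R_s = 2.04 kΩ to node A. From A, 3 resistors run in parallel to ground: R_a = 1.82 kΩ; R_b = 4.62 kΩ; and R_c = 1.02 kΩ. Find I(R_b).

I ≈ 1.82 mA

Equivalent of the parallel group: R_p = 0.5726 kΩ.
Node voltage V_A = V_supply · R_p/(R_s + R_p) = 38.4 × 0.2192 = 8.417 V.
I(R_b) = V_A / R_b = 8.417/4.62 = 1.822 mA.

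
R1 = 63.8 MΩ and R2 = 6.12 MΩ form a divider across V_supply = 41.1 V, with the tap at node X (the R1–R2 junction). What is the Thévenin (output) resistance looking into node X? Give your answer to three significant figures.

R_th ≈ 5.58 MΩ

Looking into X with the source shorted: R_th = R1·R2/(R1+R2) = 63.80 × 6.12/69.92 = 5.584 MΩ.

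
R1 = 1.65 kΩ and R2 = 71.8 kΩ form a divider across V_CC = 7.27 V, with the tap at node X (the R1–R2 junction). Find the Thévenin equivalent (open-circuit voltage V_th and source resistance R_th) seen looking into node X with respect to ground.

V_th ≈ 7.11 V, R_th ≈ 1.61 kΩ

Open-circuit (no load on X): V_th = V_CC · R2/(R1 + R2) = 7.27 × 71.8/(1.650 + 71.8) = 7.107 V.
With V_CC suppressed (replaced by a short), R_th = R1 ‖ R2 = (1.650 × 71.8)/(1.650 + 71.8) = 1.613 kΩ.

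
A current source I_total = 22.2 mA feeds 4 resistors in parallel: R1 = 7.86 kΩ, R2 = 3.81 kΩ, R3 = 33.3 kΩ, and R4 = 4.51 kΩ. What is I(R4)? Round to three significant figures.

I ≈ 7.67 mA

Conductances: ΣG = 1/7.86 + 1/3.81 + 1/33.3 + 1/4.51 = 0.6415 (1/kΩ).
Current divider: I(R4) = I_total · G_k/ΣG = 22.2 × (0.2217/0.6415) = 22.2 × 0.3457 = 7.674 mA.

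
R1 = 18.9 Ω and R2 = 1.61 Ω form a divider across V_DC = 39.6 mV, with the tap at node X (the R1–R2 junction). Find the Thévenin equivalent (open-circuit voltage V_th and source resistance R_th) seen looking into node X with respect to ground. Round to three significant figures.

V_th ≈ 3.11 mV, R_th ≈ 1.48 Ω

V_th is the unloaded tap voltage: V_DC · R2/(R1+R2) = 39.6 × 0.07850 = 3.109 mV.
Looking into X with the source shorted: R_th = R1·R2/(R1+R2) = 18.90 × 1.61/20.51 = 1.484 Ω.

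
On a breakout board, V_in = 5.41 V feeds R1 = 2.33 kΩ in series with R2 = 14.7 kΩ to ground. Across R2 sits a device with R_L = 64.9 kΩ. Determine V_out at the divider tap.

V_out ≈ 4.53 V

First combine the lower leg with the load: R2 ‖ R_L = 11.99 kΩ.
Then V_out = V_in · R2'/(R1 + R2') = 5.41 × 11.99/14.32 = 4.529 V.
(Unloaded it would be 4.67 V; the load pulls it down.)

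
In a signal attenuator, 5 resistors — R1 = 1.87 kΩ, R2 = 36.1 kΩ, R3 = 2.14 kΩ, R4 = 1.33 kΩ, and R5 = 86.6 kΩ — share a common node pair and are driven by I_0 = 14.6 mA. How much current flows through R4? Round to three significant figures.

I ≈ 6.12 mA

Conductances: ΣG = 1/1.87 + 1/36.1 + 1/2.14 + 1/1.33 + 1/86.6 = 1.793 (1/kΩ).
By the current-divider rule, I = I_0 · G_k/ΣG = 14.6 × 0.4193 = 6.122 mA.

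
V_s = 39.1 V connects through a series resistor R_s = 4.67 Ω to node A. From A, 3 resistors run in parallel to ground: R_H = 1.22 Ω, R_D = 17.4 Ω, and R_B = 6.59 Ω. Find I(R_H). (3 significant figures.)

I ≈ 5.52 A

Combine the parallel branches: R_p = (1/1.22 + 1/17.4 + 1/6.59)⁻¹ = 0.9719 Ω.
Node voltage V_A = V_s · R_p/(R_s + R_p) = 39.1 × 0.1723 = 6.736 V.
I(R_H) = V_A / R_H = 6.736/1.22 = 5.521 A.
(Equivalently: I_total = 6.930 A, then current-divider fraction G_k/ΣG = 0.7967.)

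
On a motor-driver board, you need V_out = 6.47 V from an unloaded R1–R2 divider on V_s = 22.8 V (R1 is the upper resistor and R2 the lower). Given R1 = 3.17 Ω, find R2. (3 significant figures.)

R2 ≈ 1.26 Ω

V_out/V_s = R2/(R1+R2) = 0.2838.
So R2 = R1 · V_out/(V_s − V_out) = 3.17 × 6.47/(22.8 − 6.47) = 3.17 × 0.3962 = 1.256 Ω.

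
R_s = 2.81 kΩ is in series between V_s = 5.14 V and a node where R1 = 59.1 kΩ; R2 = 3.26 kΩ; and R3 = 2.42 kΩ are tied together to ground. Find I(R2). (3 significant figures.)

I ≈ 0.513 mA

Parallel bank: R_p = 1/(1/59.1 + 1/3.26 + 1/2.42) = 1.357 kΩ.
V_A by voltage divider: V_A = 5.14 × 1.357/(2.81 + 1.357) = 1.674 V.
Branch current I = V_A/R2 = 1.674/3.26 = 0.5135 mA.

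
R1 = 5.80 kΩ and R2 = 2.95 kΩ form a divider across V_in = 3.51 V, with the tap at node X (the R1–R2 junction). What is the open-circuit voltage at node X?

V_th ≈ 1.18 V

With X open, the divider is unloaded: V_th = 3.51 × 2.95/8.750 = 1.183 V.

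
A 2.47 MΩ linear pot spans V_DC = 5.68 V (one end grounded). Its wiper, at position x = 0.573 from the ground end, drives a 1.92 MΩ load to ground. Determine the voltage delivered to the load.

V_out ≈ 2.48 V

Split the track: R_lower = x·R_p = 1.415 MΩ, R_upper = (1−x)·R_p = 1.055 MΩ.
(x·R_p) ‖ R_L = 0.8147 MΩ.
Loaded-divider output: V_out = 5.68 × 0.4358 = 2.475 V.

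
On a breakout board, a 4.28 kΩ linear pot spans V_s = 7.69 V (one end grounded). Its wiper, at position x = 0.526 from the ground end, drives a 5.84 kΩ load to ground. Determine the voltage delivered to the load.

Lower segment x·R_p = 2.251 kΩ; upper segment (1−x)·R_p = 2.029 kΩ.
(x·R_p) ‖ R_L = 1.625 kΩ.
V_out = 7.69 × 1.625/(2.029 + 1.625) = 3.420 V.

V_out ≈ 3.42 V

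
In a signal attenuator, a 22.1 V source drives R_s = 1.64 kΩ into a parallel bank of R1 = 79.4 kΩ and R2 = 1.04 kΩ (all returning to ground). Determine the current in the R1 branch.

I ≈ 0.107 mA

Combine the parallel branches: R_p = (1/79.4 + 1/1.04)⁻¹ = 1.027 kΩ.
Node voltage V_A = V_s · R_p/(R_s + R_p) = 22.1 × 0.3850 = 8.508 V.
I(R1) = V_A / R1 = 8.508/79.4 = 0.1072 mA.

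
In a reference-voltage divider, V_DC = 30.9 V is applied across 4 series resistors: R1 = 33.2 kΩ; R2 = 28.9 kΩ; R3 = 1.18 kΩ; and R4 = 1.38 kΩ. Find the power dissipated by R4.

Series current I = V_DC/ΣR = 30.9/64.66 = 0.4779 mA.
V(R4) = I·R = 0.6595 V; P = V·I = 0.6595 × 0.4779 = 0.3152 mW.

P ≈ 0.315 mW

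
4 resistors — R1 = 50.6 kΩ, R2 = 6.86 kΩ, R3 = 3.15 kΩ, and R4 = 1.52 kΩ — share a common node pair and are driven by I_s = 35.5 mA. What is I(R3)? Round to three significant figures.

I ≈ 9.88 mA

ΣG = 1/50.6 + 1/6.86 + 1/3.15 + 1/1.52 = 1.141.
Current divider: I(R3) = I_s · G_k/ΣG = 35.5 × (0.3175/1.141) = 35.5 × 0.2783 = 9.878 mA.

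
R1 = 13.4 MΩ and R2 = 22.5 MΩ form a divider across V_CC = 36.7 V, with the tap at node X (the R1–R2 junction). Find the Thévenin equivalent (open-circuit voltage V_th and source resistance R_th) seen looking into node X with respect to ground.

Open-circuit (no load on X): V_th = V_CC · R2/(R1 + R2) = 36.7 × 22.5/(13.40 + 22.5) = 23.00 V.
Looking into X with the source shorted: R_th = R1·R2/(R1+R2) = 13.40 × 22.5/35.90 = 8.398 MΩ.

V_th ≈ 23.0 V, R_th ≈ 8.40 MΩ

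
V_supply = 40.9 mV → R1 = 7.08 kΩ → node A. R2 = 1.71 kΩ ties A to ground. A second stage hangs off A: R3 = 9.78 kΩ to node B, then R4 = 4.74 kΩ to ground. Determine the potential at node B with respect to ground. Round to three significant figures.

V_B ≈ 2.37 mV

The second stage (R3 + R4 = 14.52 kΩ) loads node A in parallel with R2.
Effective lower resistance at A: R2 ‖ 14.52 = 1.530 kΩ.
First divider: V_A = V_supply · 1.530/(7.08 + 1.530) = 7.267 mV.
Then the unloaded second divider: V_B = V_A × R4/(R3+R4) = 7.267 × 0.3264 = 2.372 mV.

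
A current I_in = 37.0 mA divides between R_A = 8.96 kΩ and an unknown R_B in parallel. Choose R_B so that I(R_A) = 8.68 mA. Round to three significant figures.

In a two-way split, I_A/I_in = R_B/(R_A + R_B).
8.68/37.0 = R_B/(R_A + R_B) → R_B = R_A · (0.2346)/(1 − 0.2346) = 8.96 × 0.3065 = 2.746 kΩ.

R_B ≈ 2.75 kΩ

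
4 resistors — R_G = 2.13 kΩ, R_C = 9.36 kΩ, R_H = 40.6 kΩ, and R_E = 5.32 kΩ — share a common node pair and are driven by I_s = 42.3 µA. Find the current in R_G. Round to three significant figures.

Conductances: ΣG = 1/2.13 + 1/9.36 + 1/40.6 + 1/5.32 = 0.7889 (1/kΩ).
Current divider: I(R_G) = I_s · G_k/ΣG = 42.3 × (0.4695/0.7889) = 42.3 × 0.5951 = 25.17 µA.

I ≈ 25.2 µA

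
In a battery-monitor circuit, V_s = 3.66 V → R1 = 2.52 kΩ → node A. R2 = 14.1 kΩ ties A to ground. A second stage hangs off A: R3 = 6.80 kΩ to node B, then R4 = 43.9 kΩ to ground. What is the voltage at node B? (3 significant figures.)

V_B ≈ 2.58 V

Node A sees R2 in parallel with the series input of stage 2, R3 + R4 = 50.70 kΩ.
R2 ‖ (R3+R4) = 11.03 kΩ.
V_A = 3.66 × 11.03/(2.52 + 11.03) = 2.979 V.
Then the unloaded second divider: V_B = V_A × R4/(R3+R4) = 2.979 × 0.8659 = 2.580 V.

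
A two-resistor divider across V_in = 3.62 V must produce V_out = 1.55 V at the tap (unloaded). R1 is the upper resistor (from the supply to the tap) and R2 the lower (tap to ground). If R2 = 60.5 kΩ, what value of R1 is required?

R1 ≈ 80.8 kΩ

V_out/V_in = R2/(R1+R2) = 0.4282.
Rearranging, R1 = R2·(1−k)/k = 60.5 × 1.335 = 80.80 kΩ.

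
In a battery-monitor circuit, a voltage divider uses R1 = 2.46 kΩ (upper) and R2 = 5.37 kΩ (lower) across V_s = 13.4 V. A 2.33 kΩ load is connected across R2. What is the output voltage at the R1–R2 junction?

First combine the lower leg with the load: R2 ‖ R_L = 1.625 kΩ.
Voltage divider with the loaded lower leg: V_out = 13.4 × 1.625/(2.46 + 1.625) = 13.4 × 0.3978 = 5.330 V.

V_out ≈ 5.33 V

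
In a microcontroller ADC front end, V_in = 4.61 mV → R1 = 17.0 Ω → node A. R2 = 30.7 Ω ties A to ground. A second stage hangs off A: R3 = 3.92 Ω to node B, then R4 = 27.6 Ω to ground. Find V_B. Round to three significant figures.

V_B ≈ 1.93 mV

The second stage (R3 + R4 = 31.52 Ω) loads node A in parallel with R2.
R2 ‖ (R3+R4) = 15.55 Ω.
V_A = 4.61 × 15.55/(17.0 + 15.55) = 2.202 mV.
Then the unloaded second divider: V_B = V_A × R4/(R3+R4) = 2.202 × 0.8756 = 1.929 mV.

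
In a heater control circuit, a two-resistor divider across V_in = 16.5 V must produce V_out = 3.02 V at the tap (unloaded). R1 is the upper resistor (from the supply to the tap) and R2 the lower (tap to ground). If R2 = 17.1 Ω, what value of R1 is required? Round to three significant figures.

R1 ≈ 76.3 Ω

V_out/V_in = R2/(R1+R2) = 0.1830.
R1 = R2·(1/k − 1) = 17.1 × 4.464 = 76.33 Ω.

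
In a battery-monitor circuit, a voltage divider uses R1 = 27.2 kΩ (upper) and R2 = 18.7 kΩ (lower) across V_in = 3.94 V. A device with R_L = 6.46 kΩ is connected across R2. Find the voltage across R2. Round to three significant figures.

The load sits in parallel with R2, giving an effective lower resistance R2' = R2·R_L/(R2+R_L) = 4.801 kΩ.
Voltage divider with the loaded lower leg: V_out = 3.94 × 4.801/(27.2 + 4.801) = 3.94 × 0.1500 = 0.5911 V.

V_out ≈ 0.591 V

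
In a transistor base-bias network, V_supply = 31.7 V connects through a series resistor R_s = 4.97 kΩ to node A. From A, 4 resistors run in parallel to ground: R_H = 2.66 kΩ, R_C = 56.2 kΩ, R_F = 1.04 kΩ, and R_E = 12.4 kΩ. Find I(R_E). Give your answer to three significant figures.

Parallel bank: R_p = 1/(1/2.66 + 1/56.2 + 1/1.04 + 1/12.4) = 0.6964 kΩ.
Node voltage V_A = V_supply · R_p/(R_s + R_p) = 31.7 × 0.1229 = 3.896 V.
Branch current I = V_A/R_E = 3.896/12.4 = 0.3142 mA.

I ≈ 0.314 mA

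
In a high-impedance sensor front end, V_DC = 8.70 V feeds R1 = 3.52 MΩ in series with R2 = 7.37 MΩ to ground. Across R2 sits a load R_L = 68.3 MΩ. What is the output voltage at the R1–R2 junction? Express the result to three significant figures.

V_out ≈ 5.69 V

The load sits in parallel with R2, giving an effective lower resistance R2' = R2·R_L/(R2+R_L) = 6.652 MΩ.
Voltage divider with the loaded lower leg: V_out = 8.70 × 6.652/(3.52 + 6.652) = 8.70 × 0.6540 = 5.689 V.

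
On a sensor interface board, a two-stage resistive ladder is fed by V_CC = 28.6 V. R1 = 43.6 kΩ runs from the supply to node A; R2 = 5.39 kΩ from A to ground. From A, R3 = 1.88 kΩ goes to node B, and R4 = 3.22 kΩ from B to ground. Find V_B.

The second stage (R3 + R4 = 5.100 kΩ) loads node A in parallel with R2.
Effective lower resistance at A: R2 ‖ 5.100 = 2.620 kΩ.
So V_A = 28.6 × 0.05670 = 1.621 V.
Then the unloaded second divider: V_B = V_A × R4/(R3+R4) = 1.621 × 0.6314 = 1.024 V.

V_B ≈ 1.02 V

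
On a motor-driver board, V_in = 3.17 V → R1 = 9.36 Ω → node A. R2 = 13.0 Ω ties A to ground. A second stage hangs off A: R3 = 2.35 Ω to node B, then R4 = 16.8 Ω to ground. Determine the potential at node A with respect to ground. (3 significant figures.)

The second stage (R3 + R4 = 19.15 Ω) loads node A in parallel with R2.
R2 ‖ (R3+R4) = 7.743 Ω.
So V_A = 3.17 × 0.4527 = 1.435 V.

V_A ≈ 1.44 V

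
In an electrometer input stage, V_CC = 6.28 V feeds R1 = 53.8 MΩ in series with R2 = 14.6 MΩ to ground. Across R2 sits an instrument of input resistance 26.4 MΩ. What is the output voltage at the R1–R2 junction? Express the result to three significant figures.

R2 ‖ R_L = (14.6 × 26.4)/(14.6 + 26.4) = 9.401 MΩ.
Now apply the divider: V_out = 6.28 × 0.1487 = 0.9341 V.

V_out ≈ 0.934 V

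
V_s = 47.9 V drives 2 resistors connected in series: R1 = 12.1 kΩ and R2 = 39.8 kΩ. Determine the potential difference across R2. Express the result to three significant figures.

V ≈ 36.7 V

Series total: ΣR = 12.1 + 39.8 = 51.90 kΩ.
V = V_s · R/ΣR = 47.9 × 0.7669 = 36.73 V.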